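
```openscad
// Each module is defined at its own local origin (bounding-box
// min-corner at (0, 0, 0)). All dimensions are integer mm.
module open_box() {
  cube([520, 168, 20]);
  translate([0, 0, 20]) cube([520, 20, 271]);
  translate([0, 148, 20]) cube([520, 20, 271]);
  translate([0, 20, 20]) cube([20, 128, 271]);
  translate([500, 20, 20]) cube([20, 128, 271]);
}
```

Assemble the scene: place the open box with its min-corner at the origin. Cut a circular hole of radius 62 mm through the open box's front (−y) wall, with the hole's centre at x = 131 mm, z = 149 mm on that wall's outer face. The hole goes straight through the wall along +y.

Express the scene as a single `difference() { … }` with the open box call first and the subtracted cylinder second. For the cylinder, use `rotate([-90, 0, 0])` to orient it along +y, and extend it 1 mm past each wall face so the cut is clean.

difference() {
  open_box();
  translate([131, -1, 149]) rotate([-90, 0, 0]) cylinder(h = 22, r = 62);
}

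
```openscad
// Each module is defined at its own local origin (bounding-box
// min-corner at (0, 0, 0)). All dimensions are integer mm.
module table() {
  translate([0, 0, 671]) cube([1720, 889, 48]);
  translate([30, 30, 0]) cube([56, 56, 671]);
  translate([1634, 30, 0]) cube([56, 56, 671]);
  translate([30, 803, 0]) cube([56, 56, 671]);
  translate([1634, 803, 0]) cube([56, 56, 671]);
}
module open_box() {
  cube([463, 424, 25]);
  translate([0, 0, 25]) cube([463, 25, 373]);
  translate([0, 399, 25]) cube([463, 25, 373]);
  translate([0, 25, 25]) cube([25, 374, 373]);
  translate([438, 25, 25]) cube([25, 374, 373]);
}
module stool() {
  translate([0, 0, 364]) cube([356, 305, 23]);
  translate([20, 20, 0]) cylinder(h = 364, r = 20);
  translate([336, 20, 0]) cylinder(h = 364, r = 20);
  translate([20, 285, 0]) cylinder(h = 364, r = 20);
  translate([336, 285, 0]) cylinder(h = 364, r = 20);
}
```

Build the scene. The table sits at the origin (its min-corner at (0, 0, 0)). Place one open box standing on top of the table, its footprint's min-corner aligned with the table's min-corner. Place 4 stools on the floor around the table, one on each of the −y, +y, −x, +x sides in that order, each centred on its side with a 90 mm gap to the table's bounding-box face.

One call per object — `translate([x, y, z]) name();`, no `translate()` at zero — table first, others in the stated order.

table();
translate([0, 0, 719]) open_box();
translate([682, -395, 0]) stool();
translate([682, 979, 0]) stool();
translate([-446, 292, 0]) stool();
translate([1810, 292, 0]) stool();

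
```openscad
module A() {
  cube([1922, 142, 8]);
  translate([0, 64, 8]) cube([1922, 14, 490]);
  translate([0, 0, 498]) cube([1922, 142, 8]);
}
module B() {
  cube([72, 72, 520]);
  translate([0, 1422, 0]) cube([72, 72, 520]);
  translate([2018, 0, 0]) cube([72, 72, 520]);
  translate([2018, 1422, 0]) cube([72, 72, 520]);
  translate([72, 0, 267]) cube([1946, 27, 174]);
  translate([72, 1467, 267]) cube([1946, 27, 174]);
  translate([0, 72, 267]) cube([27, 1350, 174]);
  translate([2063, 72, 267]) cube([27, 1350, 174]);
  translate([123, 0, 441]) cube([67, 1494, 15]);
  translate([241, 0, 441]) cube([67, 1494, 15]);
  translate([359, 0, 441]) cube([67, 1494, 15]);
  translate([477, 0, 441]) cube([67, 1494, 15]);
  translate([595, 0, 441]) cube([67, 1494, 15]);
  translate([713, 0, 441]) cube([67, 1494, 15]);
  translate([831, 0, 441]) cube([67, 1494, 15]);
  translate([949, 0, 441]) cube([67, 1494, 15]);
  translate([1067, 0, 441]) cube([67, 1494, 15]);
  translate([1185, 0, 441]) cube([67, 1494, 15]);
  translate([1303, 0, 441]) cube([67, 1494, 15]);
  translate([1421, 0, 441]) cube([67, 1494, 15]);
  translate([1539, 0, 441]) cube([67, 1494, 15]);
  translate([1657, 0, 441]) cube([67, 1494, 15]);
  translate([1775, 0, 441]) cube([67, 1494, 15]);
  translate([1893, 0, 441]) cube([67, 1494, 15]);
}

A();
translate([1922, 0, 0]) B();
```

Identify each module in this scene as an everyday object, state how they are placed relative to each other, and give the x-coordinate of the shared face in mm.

The I-beam's +x face and the bed frame's −x face are both at x = 1922 mm.

A is an I-beam. B is a bed frame. The bed frame is against the I-beam's +x side, with their −y faces flush. The x-coordinate of the shared face is 1922 mm.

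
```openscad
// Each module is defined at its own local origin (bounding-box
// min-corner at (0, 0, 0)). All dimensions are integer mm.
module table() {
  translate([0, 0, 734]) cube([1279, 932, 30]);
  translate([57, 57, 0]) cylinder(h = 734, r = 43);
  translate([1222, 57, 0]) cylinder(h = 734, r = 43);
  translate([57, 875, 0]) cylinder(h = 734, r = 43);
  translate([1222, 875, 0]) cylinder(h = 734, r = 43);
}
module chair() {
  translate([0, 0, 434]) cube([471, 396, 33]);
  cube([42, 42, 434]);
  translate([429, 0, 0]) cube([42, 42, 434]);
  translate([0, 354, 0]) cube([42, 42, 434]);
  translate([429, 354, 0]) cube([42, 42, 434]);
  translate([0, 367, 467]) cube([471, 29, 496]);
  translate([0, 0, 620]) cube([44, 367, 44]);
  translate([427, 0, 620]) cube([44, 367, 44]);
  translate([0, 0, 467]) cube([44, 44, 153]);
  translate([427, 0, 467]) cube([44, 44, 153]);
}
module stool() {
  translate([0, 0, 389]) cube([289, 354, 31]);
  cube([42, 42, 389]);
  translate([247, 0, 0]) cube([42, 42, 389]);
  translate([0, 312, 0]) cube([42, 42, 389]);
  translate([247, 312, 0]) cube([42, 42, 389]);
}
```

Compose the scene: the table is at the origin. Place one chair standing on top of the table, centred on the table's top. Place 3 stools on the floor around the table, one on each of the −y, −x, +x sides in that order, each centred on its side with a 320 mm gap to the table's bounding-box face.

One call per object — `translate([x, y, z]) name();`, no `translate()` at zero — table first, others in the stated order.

table();
translate([404, 268, 764]) chair();
translate([495, -674, 0]) stool();
translate([-609, 289, 0]) stool();
translate([1599, 289, 0]) stool();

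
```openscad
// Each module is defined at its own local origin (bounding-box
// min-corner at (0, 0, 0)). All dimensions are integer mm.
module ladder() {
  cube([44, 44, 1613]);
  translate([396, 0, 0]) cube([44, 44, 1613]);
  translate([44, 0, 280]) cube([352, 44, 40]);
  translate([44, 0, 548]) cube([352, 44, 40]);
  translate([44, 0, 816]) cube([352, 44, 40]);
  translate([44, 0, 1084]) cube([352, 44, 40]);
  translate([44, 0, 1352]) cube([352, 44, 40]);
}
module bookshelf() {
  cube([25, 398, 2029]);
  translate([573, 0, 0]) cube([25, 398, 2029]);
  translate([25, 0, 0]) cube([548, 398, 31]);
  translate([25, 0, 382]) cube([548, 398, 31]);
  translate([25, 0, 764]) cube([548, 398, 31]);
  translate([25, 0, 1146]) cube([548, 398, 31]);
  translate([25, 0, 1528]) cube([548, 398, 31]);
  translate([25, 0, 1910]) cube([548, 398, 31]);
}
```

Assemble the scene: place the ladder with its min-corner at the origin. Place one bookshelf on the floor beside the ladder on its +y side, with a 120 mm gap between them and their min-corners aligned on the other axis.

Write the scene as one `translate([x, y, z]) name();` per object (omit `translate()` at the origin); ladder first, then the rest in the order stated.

ladder();
translate([0, 164, 0]) bookshelf();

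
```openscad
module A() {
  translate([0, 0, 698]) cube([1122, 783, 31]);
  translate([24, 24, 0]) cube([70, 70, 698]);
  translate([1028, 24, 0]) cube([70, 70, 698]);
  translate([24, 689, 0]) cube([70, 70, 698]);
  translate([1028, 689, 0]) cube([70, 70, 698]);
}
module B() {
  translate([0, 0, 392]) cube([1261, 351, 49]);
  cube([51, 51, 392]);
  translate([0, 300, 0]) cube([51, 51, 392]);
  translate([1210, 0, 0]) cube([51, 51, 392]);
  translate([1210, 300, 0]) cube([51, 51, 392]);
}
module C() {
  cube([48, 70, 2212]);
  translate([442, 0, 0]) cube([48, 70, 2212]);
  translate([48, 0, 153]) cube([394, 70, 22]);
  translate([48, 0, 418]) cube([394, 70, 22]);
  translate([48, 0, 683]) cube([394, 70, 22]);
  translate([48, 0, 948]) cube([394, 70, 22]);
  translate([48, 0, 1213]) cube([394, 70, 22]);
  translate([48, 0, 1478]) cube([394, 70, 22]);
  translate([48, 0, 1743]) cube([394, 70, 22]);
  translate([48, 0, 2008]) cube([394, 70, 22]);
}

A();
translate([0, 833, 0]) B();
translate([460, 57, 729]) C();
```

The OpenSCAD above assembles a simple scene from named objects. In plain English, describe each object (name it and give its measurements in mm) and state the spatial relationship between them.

A is a table with a 1122×783 mm rectangular top, 31 mm thick, top surface at z = 729 mm, supported by four 70×70 mm square legs, each inset 24 mm from the nearest pair of top edges, running from the floor.

B is a bench: a 1261×351 mm seat slab, 49 mm thick, top at z = 441 mm, on four 51×51 mm square legs flush with the seat corners and standing on z = 0.

C is a wooden ladder with two side rails of 48×70 mm section and 2212 mm height, set 490 mm apart overall. Between them run 8 rectangular rungs (70 mm deep, 22 mm thick), front faces flush with the rails' −y face. The bottom of the first rung is 153 mm above the floor and each subsequent rung is 265 mm higher than the one below.

The bench is on the floor beside the table on its +y side. The ladder is on top of the table.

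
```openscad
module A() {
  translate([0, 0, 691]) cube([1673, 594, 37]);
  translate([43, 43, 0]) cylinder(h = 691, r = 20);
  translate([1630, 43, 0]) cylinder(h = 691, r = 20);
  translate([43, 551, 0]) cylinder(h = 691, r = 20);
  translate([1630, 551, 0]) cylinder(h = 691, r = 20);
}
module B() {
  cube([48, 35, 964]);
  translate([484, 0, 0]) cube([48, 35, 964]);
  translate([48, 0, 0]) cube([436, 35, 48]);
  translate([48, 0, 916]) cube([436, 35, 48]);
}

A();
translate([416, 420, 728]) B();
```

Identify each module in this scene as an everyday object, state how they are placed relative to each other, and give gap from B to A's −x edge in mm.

The picture frame's min-x is at 416; the table's min-x is 0; gap = 416 mm.

A is a table. B is a picture frame. The picture frame is on top of the table. The gap from the picture frame to the table's −x edge is 416 mm.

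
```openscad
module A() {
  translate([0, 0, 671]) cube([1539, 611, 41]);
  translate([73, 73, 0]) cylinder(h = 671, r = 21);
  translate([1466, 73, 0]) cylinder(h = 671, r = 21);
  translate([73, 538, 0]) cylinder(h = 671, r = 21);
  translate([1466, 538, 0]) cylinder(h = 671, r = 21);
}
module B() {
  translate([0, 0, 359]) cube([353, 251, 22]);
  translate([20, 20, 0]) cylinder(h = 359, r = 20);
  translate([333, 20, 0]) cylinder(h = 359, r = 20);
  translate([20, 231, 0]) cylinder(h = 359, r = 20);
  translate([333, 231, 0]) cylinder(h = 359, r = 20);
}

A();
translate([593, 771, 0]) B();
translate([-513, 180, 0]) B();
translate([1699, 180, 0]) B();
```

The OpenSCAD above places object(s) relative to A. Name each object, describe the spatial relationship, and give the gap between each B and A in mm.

A is a table. B is a stool. Three stools sit around the table at the +y, −x, +x sides. The gap between each stool and the table is 160 mm.

Each stool's nearest face is 160 mm from the table's bounding box.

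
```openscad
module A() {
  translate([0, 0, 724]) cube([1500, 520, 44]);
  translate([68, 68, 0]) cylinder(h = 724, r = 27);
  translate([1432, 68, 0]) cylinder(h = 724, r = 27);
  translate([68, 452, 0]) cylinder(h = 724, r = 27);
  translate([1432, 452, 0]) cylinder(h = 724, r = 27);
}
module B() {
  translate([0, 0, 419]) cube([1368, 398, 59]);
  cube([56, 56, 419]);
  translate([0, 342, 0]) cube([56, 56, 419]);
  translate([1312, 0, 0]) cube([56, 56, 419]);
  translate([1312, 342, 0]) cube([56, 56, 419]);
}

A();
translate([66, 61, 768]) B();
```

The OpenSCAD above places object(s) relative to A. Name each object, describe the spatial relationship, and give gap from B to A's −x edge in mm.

A is a table. B is a bench. The bench is on top of the table, centred. The gap from the bench to the table's −x edge is 66 mm.

The bench's min-x is at 66; the table's min-x is 0; gap = 66 mm.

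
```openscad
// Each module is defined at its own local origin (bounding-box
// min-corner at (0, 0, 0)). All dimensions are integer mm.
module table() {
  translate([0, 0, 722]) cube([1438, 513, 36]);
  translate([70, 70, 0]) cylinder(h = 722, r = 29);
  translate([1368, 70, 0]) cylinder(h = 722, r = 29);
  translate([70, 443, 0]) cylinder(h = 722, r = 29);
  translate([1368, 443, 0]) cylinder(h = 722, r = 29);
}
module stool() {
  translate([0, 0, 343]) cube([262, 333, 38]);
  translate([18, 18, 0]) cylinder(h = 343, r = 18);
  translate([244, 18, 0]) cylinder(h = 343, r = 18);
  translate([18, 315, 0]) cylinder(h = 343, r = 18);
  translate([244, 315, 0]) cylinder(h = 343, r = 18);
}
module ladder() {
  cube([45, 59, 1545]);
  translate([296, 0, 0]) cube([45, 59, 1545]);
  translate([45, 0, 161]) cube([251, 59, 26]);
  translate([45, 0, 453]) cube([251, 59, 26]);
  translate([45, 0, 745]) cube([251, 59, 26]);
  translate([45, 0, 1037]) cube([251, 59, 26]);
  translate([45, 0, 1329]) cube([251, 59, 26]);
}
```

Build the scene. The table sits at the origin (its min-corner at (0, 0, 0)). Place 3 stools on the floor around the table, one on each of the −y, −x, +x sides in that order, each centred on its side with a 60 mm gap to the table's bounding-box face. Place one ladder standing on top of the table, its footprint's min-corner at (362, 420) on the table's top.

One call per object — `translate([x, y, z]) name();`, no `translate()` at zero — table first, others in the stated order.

table();
translate([588, -393, 0]) stool();
translate([-322, 90, 0]) stool();
translate([1498, 90, 0]) stool();
translate([362, 420, 758]) ladder();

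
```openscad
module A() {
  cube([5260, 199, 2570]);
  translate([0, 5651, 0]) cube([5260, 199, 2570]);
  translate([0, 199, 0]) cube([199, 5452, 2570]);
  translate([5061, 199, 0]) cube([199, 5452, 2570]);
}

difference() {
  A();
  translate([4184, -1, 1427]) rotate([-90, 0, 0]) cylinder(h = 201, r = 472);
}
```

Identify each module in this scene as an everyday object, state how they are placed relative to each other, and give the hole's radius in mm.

The subtracted cylinder has r = 472 mm.

A is a house frame. The house frame has a circular hole through its front wall. The hole's radius is 472 mm.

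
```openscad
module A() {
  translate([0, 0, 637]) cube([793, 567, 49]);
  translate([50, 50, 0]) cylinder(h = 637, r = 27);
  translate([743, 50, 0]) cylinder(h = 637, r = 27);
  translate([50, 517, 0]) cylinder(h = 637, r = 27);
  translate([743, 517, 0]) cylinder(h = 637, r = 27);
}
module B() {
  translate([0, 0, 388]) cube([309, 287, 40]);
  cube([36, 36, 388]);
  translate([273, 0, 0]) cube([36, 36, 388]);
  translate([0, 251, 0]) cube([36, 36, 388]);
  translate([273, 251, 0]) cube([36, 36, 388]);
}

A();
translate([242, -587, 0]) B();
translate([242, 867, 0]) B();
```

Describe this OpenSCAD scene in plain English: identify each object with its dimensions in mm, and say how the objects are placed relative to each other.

A is a rectangular dining table. The top is 793×567×49 mm with its upper surface at z = 686 mm. It stands on four round legs of 54 mm diameter, each leg's bounding box inset 23 mm from the nearest pair of top edges, running from the floor to the underside of the top.

B is a four-legged stool. The seat is 309×287 mm, 40 mm thick, top at z = 428 mm. It stands on four square legs, each 36×36 mm in cross-section, from z = 0 to the seat underside, each flush with a corner of the seat.

Two stools sit around the table at the −y, +y sides.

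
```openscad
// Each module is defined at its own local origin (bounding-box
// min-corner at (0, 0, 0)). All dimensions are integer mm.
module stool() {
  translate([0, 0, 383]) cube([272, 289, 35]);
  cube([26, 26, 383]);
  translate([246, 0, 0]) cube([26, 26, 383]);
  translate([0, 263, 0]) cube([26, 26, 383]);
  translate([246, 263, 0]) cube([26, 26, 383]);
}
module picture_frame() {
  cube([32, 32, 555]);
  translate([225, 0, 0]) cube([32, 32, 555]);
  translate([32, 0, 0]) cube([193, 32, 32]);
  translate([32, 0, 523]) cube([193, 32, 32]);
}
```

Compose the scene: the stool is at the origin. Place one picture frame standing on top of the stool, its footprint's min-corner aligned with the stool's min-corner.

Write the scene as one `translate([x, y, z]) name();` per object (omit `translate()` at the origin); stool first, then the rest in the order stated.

stool();
translate([0, 0, 418]) picture_frame();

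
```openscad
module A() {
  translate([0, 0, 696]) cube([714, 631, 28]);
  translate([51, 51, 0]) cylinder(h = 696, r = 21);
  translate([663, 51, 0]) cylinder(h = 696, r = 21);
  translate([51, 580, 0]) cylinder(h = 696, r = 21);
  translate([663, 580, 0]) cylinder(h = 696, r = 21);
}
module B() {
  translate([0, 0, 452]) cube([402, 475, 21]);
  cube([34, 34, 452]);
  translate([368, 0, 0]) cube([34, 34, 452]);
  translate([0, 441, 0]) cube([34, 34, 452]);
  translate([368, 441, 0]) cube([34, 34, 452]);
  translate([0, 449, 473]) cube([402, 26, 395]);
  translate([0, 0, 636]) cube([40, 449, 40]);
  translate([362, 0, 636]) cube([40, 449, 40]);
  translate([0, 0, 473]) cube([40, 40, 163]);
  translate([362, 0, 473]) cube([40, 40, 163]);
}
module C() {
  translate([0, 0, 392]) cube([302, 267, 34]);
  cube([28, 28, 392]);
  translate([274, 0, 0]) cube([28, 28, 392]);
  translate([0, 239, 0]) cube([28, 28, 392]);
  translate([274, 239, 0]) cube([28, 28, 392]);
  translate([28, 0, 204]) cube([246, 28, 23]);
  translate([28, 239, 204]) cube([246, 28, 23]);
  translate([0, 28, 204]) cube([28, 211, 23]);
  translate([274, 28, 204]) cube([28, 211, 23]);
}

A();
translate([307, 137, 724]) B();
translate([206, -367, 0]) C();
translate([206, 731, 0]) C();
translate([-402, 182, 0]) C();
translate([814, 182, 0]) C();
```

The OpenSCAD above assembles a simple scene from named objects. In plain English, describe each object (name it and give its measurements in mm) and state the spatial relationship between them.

A is a rectangular dining table. The top is 714×631×28 mm with its upper surface at z = 724 mm. It stands on four round legs of 42 mm diameter, each leg's bounding box inset 30 mm from the nearest pair of top edges, running from the floor to the underside of the top.

B is a chair: 402×475 mm seat, 21 mm thick, top at z = 473 mm, on four 34 mm square corner legs flush with the seat edges. A 26 mm thick backrest slab spans the full seat width, extending 395 mm above the seat top, its back face flush with the seat's +y edge. Two armrests of 40×40 mm section run along each side from the seat's front edge to the front of the backrest, top faces 203 mm above the seat top and outer faces flush with the seat's x-edges; a 40×40 mm post under the front of each armrest stands on the seat at the front corner.

C is a simple wooden stool: a rectangular seat 302 mm (x) by 267 mm (y), 34 mm thick, top face at z = 426 mm, on four square legs, each 28×28 mm in cross-section. The legs rest on z = 0, each flush with a corner of the seat. Four stretchers, 28 mm wide and 23 mm tall, connect adjacent legs with their undersides at z = 204 mm, each running between the inner faces of the legs it joins and aligned with the legs' outer faces on the other axis.

The chair is on top of the table. Four stools sit around the table at the −y, +y, −x, +x sides.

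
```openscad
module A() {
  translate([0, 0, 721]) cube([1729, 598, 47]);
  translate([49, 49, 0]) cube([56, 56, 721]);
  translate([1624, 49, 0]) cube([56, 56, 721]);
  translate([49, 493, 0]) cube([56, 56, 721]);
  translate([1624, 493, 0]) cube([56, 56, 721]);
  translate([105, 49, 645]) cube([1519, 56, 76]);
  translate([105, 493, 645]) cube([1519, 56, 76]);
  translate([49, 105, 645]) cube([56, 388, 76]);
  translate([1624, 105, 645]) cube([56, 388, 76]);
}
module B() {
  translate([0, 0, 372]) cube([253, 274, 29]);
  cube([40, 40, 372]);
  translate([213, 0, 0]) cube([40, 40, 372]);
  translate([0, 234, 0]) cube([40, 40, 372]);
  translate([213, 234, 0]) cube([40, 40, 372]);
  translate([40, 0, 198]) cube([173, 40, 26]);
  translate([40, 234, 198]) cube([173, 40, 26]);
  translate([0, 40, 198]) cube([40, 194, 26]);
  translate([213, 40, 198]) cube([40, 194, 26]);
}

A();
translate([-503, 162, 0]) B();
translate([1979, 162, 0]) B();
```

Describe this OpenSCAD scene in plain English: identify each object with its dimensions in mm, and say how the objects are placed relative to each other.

A is a table with a 1729×598 mm rectangular top, 47 mm thick, top surface at z = 768 mm, supported by four 56×56 mm square legs, each inset 49 mm from the nearest pair of top edges, running from the floor. Four apron rails, 56 mm thick and 76 mm tall, run between adjacent legs with their top edges flush with the underside of the top and their outer faces flush with the legs' outer faces.

B is a four-legged stool. The seat is 253×274 mm, 29 mm thick, top at z = 401 mm. It stands on four square legs, each 40×40 mm in cross-section, from z = 0 to the seat underside, each flush with a corner of the seat. Four stretchers, 40 mm wide and 26 mm tall, connect adjacent legs with their undersides at z = 198 mm, each running between the inner faces of the legs it joins and aligned with the legs' outer faces on the other axis.

Two stools sit around the table at the −x, +x sides.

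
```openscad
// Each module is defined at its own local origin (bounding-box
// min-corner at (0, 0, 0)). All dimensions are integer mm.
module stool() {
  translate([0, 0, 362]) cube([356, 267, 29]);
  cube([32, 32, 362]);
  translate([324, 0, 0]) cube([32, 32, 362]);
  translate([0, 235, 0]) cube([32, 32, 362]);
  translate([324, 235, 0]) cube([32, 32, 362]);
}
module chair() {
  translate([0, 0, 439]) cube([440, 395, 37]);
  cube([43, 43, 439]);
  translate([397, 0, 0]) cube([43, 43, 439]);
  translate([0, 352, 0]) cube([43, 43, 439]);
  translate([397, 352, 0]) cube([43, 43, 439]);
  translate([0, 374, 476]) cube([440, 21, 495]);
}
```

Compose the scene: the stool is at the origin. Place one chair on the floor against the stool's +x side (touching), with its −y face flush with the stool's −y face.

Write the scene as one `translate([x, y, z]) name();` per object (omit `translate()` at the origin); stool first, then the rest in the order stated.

stool();
translate([356, 0, 0]) chair();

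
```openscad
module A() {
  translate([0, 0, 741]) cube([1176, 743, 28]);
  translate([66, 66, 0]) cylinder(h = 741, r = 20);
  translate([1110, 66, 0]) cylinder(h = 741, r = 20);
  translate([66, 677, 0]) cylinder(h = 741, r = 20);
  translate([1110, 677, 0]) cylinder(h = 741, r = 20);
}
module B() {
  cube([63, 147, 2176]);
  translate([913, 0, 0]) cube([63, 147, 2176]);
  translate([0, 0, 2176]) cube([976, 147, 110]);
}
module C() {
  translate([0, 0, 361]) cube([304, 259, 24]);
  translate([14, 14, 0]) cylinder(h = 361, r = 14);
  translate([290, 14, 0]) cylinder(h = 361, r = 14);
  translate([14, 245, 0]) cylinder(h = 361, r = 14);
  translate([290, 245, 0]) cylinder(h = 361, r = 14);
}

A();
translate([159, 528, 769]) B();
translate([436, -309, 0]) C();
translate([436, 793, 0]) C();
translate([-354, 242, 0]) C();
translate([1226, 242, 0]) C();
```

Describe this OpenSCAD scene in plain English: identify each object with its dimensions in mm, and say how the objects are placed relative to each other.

A is a rectangular dining table. The top is 1176×743×28 mm with its upper surface at z = 769 mm. It stands on four round legs of 40 mm diameter, each leg's bounding box inset 46 mm from the nearest pair of top edges, running from the floor to the underside of the top.

B is a door frame. The clear opening is 850 mm wide and 2176 mm high. Two 63 mm wide jambs, 147 mm deep, stand either side of the opening from the floor to the top of the opening. A 110 mm thick head sits across the top of both jambs, spanning the full outside width of the frame.

C is a four-legged stool. The seat is a 304×259×24 mm slab whose top surface is at z = 385 mm; four round legs, each 28 mm in diameter, run from the floor (z = 0) to the underside of the seat, each leg's axis is inset half a diameter from the nearest pair of seat edges (so the leg's bounding box is flush with the corner).

The door frame is on top of the table. Four stools sit around the table at the −y, +y, −x, +x sides.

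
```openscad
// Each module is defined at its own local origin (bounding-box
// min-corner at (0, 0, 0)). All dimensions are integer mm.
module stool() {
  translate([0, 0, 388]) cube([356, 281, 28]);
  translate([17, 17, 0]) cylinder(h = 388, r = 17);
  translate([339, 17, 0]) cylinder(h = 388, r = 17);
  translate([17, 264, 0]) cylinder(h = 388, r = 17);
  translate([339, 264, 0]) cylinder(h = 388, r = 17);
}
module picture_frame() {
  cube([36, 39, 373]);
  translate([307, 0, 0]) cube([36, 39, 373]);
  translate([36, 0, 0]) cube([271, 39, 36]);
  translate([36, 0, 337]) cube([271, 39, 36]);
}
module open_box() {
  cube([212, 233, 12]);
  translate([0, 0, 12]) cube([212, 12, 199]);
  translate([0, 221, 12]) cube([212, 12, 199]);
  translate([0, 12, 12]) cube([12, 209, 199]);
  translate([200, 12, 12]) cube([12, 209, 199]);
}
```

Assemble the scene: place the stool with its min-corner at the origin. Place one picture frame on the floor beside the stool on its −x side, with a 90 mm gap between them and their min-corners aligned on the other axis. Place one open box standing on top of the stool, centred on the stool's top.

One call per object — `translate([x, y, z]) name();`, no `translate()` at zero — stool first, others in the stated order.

stool();
translate([-433, 0, 0]) picture_frame();
translate([72, 24, 416]) open_box();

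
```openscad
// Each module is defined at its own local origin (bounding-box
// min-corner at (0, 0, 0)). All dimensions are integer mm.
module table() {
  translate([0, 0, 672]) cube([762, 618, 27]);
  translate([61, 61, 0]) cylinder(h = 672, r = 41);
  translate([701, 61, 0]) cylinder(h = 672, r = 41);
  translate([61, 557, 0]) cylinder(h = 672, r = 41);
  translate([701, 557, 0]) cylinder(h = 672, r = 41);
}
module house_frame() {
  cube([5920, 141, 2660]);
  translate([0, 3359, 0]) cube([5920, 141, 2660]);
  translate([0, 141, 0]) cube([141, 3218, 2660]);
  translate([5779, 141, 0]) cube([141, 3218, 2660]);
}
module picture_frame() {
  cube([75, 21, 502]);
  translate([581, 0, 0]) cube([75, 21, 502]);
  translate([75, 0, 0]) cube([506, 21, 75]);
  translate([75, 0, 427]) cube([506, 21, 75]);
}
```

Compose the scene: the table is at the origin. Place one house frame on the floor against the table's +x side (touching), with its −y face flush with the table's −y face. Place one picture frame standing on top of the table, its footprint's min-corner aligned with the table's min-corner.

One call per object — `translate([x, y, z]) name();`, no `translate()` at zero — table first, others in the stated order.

table();
translate([762, 0, 0]) house_frame();
translate([0, 0, 699]) picture_frame();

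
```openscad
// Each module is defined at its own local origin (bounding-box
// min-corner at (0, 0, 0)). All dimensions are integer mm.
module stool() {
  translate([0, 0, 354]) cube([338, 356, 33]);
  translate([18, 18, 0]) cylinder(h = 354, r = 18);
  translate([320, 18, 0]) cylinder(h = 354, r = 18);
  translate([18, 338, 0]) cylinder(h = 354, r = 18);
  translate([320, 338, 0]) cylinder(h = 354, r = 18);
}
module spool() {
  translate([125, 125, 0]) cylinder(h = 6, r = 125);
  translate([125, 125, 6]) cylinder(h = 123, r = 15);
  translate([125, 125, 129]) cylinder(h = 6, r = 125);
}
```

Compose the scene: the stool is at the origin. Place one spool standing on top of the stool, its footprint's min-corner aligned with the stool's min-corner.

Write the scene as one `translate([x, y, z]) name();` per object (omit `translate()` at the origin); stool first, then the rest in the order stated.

stool();
translate([0, 0, 387]) spool();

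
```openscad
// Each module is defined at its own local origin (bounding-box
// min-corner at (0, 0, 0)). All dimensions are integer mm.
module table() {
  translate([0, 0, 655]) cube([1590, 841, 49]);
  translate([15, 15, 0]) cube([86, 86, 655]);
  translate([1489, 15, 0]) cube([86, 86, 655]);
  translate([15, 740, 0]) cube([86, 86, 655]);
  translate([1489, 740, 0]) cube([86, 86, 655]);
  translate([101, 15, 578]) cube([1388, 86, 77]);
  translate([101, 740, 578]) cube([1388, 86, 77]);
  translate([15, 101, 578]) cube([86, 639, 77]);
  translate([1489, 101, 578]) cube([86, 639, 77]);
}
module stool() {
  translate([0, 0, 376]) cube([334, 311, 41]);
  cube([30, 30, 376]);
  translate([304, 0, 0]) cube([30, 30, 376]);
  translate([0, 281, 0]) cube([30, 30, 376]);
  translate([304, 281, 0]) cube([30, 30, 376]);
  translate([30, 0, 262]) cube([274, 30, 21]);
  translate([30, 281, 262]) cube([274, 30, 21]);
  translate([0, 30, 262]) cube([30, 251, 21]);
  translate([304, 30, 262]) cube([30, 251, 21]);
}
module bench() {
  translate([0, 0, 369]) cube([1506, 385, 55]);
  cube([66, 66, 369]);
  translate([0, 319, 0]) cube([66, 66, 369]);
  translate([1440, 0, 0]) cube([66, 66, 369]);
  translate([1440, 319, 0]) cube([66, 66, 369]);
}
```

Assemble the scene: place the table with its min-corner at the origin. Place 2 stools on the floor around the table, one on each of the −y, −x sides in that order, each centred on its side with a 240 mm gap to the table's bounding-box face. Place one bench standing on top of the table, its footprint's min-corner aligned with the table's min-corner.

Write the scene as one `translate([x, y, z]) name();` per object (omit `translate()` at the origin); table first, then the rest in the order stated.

table();
translate([628, -551, 0]) stool();
translate([-574, 265, 0]) stool();
translate([0, 0, 704]) bench();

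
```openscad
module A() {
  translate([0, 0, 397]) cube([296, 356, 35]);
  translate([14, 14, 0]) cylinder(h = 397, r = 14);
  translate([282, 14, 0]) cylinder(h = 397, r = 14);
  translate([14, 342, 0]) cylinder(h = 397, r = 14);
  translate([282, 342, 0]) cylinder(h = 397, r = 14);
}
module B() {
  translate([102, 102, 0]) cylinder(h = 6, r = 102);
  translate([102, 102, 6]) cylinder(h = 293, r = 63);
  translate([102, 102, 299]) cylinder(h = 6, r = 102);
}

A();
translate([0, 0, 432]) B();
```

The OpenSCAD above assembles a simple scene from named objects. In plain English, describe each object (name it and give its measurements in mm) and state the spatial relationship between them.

A is a simple wooden stool: a rectangular seat 296 mm (x) by 356 mm (y), 35 mm thick, top face at z = 432 mm, on four round legs, each 28 mm in diameter. The legs rest on z = 0, each leg's axis is inset half a diameter from the nearest pair of seat edges (so the leg's bounding box is flush with the corner).

B is a spool: two coaxial disc flanges of radius 102 mm and thickness 6 mm, joined by a core cylinder of radius 63 mm and height 293 mm. The lower flange rests on z = 0 and the three cylinders share a vertical axis.

The spool is on top of the stool.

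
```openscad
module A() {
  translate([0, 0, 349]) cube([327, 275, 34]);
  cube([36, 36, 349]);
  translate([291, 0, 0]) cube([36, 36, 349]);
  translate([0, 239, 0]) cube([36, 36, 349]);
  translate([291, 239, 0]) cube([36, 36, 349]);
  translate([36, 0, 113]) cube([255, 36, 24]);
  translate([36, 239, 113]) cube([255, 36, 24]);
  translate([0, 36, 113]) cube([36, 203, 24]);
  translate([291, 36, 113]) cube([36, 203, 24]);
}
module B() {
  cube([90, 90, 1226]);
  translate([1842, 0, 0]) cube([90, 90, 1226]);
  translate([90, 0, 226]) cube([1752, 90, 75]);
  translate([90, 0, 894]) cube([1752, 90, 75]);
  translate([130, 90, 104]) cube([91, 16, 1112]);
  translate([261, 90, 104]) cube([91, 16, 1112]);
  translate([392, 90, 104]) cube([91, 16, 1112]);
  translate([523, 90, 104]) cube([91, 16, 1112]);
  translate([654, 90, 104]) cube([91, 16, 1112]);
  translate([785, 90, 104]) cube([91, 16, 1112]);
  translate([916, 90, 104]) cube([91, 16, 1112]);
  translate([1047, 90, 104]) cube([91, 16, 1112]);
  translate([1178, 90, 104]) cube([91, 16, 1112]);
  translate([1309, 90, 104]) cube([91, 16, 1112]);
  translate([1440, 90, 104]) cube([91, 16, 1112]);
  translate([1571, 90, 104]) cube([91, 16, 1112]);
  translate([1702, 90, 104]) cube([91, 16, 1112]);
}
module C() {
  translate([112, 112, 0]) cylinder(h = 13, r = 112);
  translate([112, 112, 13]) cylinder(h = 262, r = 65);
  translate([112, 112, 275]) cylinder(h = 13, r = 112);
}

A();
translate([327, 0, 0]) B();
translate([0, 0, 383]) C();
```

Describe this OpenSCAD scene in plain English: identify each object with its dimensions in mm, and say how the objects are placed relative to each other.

A is a four-legged stool. The seat is a 327×275×34 mm slab whose top surface is at z = 383 mm; four square legs, each 36×36 mm in cross-section, run from the floor (z = 0) to the underside of the seat, each flush with a corner of the seat. Four stretchers, 36 mm wide and 24 mm tall, connect adjacent legs with their undersides at z = 113 mm, each running between the inner faces of the legs it joins and aligned with the legs' outer faces on the other axis.

B is a fence section. Two 90×90 mm posts, 1226 mm tall, stand on the floor with a clear span of 1752 mm between their inner faces. Two horizontal rails of 90×75 mm section span the gap between the posts with their undersides at z = 226 mm and z = 894 mm, flush with the posts' −y face. 13 pickets, each 91 mm wide, 16 mm thick and 1112 mm tall, are fixed to the +y face of the rails with their bottoms at z = 104 mm, evenly spaced across the span with equal gaps (rounded down to the nearest mm) at the −x end and between each pair — any rounding remainder accumulates at the +x end.

C is a spool: two coaxial disc flanges of radius 112 mm and thickness 13 mm, joined by a core cylinder of radius 65 mm and height 262 mm. The lower flange rests on z = 0 and the three cylinders share a vertical axis.

The fence section is against the stool's +x side, with their −y faces flush. The spool is on top of the stool.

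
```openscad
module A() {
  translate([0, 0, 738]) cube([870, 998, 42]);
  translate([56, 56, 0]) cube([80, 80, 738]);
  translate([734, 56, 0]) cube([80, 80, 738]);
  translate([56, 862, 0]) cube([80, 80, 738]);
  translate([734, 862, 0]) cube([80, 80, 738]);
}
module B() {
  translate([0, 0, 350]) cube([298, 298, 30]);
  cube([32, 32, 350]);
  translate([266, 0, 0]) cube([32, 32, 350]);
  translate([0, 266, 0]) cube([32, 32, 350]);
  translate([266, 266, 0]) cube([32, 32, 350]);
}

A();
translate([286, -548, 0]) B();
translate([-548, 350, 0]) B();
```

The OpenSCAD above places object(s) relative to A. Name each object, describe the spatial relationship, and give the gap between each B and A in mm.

Each stool's nearest face is 250 mm from the table's bounding box.

A is a table. B is a stool. Two stools sit around the table at the −y, −x sides. The gap between each stool and the table is 250 mm.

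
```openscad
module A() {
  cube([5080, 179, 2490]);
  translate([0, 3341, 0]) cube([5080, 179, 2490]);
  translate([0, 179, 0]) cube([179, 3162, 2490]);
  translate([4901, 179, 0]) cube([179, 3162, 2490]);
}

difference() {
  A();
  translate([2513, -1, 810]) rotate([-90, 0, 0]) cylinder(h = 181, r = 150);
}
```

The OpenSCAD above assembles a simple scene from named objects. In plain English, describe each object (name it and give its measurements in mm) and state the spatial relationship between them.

A is the wall frame of a small rectangular building: four walls, each 2490 mm tall and 179 mm thick, enclosing a footprint 5080 mm (x) by 3520 mm (y) outside-to-outside, with no floor or roof. The front and back walls (the −y and +y sides) span the full width; the two side walls fit between them.

The house frame has a circular hole of radius 150 mm through its front wall, centred at (x = 2513, z = 810).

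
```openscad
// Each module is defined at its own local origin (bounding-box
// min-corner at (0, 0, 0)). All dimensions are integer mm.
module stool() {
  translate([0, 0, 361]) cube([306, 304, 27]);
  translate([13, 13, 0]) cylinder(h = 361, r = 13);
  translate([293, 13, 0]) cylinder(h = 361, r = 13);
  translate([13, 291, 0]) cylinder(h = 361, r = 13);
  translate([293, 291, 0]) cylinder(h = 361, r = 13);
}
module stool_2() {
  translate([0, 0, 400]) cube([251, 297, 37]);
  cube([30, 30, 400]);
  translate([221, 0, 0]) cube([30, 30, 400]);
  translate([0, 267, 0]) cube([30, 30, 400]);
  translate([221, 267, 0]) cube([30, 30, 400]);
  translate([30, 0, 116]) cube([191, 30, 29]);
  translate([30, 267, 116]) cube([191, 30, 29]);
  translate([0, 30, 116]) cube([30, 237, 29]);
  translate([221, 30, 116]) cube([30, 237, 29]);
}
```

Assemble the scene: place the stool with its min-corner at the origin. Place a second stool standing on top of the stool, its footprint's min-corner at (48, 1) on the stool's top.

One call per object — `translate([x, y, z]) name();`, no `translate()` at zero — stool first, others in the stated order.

stool();
translate([48, 1, 388]) stool_2();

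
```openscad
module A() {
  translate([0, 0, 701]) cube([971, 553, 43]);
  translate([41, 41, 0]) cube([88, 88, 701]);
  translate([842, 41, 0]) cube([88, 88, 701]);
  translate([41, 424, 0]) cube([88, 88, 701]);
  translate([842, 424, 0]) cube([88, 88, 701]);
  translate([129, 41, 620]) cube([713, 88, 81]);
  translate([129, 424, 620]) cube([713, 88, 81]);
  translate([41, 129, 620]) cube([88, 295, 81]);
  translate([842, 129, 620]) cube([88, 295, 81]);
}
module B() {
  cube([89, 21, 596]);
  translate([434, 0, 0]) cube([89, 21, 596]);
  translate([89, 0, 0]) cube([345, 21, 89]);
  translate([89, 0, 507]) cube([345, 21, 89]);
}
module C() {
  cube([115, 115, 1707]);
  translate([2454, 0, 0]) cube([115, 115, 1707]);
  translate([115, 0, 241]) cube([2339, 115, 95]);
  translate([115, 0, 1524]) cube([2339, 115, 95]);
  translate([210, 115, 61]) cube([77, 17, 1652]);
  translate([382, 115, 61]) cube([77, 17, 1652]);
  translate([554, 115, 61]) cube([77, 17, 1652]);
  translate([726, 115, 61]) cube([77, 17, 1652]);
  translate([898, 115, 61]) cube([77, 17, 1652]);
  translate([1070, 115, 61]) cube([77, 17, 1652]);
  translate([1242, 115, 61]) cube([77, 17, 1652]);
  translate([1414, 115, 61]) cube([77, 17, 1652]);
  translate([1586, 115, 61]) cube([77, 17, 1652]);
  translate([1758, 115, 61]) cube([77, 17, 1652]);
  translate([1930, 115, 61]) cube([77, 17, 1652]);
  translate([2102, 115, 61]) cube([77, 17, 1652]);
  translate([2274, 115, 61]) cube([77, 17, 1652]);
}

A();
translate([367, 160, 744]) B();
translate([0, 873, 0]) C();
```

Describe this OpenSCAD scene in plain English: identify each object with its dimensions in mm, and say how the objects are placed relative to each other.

A is a table with a 971×553 mm rectangular top, 43 mm thick, top surface at z = 744 mm, supported by four 88×88 mm square legs, each inset 41 mm from the nearest pair of top edges, running from the floor. Four apron rails, 88 mm thick and 81 mm tall, run between adjacent legs with their top edges flush with the underside of the top and their outer faces flush with the legs' outer faces.

B is a picture frame with a 345×418 mm rectangular opening (x by z) and a uniform 89 mm border on every side. Frame depth is 21 mm along y. It is built from two vertical stiles running the full outside height and two horizontal rails spanning the gap between the stiles.

C is a fence section. Two 115×115 mm posts, 1707 mm tall, stand on the floor with a clear span of 2339 mm between their inner faces. Two horizontal rails of 115×95 mm section span the gap between the posts with their undersides at z = 241 mm and z = 1524 mm, flush with the posts' −y face. 13 pickets, each 77 mm wide, 17 mm thick and 1652 mm tall, are fixed to the +y face of the rails with their bottoms at z = 61 mm, evenly spaced across the span with equal gaps (rounded down to the nearest mm) at the −x end and between each pair — any rounding remainder accumulates at the +x end.

The picture frame is on top of the table. The fence section is on the floor beside the table on its +y side.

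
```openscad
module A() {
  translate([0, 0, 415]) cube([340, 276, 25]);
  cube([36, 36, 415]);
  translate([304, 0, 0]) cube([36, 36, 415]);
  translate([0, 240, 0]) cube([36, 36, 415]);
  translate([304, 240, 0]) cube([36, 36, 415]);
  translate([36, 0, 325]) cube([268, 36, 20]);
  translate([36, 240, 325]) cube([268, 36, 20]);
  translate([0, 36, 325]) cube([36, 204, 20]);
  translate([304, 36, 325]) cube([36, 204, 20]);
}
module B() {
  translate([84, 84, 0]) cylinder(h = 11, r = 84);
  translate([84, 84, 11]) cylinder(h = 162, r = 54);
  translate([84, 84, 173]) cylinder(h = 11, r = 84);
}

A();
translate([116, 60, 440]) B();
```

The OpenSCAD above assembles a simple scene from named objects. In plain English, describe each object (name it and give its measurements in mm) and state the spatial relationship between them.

A is a simple wooden stool: a rectangular seat 340 mm (x) by 276 mm (y), 25 mm thick, top face at z = 440 mm, on four square legs, each 36×36 mm in cross-section. The legs rest on z = 0, each flush with a corner of the seat. Four stretchers, 36 mm wide and 20 mm tall, connect adjacent legs with their undersides at z = 325 mm, each running between the inner faces of the legs it joins and aligned with the legs' outer faces on the other axis.

B is a spool: two coaxial disc flanges of radius 84 mm and thickness 11 mm, joined by a core cylinder of radius 54 mm and height 162 mm. The lower flange rests on z = 0 and the three cylinders share a vertical axis.

The spool is on top of the stool.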